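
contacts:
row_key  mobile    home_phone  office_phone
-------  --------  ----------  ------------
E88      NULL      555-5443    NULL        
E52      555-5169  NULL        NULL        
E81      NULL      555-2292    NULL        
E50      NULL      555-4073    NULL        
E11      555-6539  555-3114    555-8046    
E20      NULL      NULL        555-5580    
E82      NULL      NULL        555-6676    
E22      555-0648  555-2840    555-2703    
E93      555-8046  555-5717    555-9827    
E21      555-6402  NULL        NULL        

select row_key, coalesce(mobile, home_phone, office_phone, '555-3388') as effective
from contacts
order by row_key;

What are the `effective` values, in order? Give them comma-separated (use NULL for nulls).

555-6539, 555-5580, 555-6402, 555-0648, 555-4073, 555-5169, 555-2292, 555-6676, 555-5443, 555-8046

row_key=E11: mobile=555-6539 → 555-6539
row_key=E20: mobile=NULL, home_phone=NULL, office_phone=555-5580 → 555-5580
row_key=E21: mobile=555-6402 → 555-6402
row_key=E22: mobile=555-0648 → 555-0648
row_key=E50: mobile=NULL, home_phone=555-4073 → 555-4073
row_key=E52: mobile=555-5169 → 555-5169
row_key=E81: mobile=NULL, home_phone=555-2292 → 555-2292
row_key=E82: mobile=NULL, home_phone=NULL, office_phone=555-6676 → 555-6676
row_key=E88: mobile=NULL, home_phone=555-5443 → 555-5443
row_key=E93: mobile=555-8046 → 555-8046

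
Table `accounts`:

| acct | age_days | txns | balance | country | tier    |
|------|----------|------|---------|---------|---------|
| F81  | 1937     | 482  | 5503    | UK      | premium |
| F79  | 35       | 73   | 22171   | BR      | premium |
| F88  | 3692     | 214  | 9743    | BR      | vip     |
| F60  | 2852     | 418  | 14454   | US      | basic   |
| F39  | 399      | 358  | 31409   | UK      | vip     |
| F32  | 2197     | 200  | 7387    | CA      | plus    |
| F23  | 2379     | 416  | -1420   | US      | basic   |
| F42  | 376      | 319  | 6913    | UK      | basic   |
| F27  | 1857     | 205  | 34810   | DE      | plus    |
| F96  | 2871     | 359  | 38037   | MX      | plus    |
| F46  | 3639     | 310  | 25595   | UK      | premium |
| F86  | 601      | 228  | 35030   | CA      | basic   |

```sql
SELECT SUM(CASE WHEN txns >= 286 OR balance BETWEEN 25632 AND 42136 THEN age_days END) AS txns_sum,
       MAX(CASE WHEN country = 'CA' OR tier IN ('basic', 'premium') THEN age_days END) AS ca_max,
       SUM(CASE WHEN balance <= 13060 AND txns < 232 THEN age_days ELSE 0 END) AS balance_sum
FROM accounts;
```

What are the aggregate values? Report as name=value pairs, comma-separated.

[txns_sum: txns >= 286 OR balance BETWEEN 25632 AND 42136]
acct=F81: ✓ → 1937
acct=F79: ✗
acct=F88: ✗
acct=F60: ✓ → 2852
acct=F39: ✓ → 399
acct=F32: ✗
acct=F23: ✓ → 2379
acct=F42: ✓ → 376
acct=F27: ✓ → 1857
acct=F96: ✓ → 2871
acct=F46: ✓ → 3639
acct=F86: ✓ → 601
txns_sum = 1937 + 2852 + 399 + 2379 + 376 + 1857 + 2871 + 3639 + 601 = 16911
—
[ca_max: country = 'CA' OR tier IN ('basic', 'premium')]
acct=F81: ✓ → 1937
acct=F79: ✓ → 35
acct=F88: ✗
acct=F60: ✓ → 2852
acct=F39: ✗
acct=F32: ✓ → 2197
acct=F23: ✓ → 2379
acct=F42: ✓ → 376
acct=F27: ✗
acct=F96: ✗
acct=F46: ✓ → 3639
acct=F86: ✓ → 601
ca_max = MAX(1937, 35, 2852, 2197, 2379, 376, 3639, 601) = 3639
—
[balance_sum: balance <= 13060 AND txns < 232]
acct=F81: ✗
acct=F79: ✗
acct=F88: ✓ → 3692
acct=F60: ✗
acct=F39: ✗
acct=F32: ✓ → 2197
acct=F23: ✗
acct=F42: ✗
acct=F27: ✗
acct=F96: ✗
acct=F46: ✗
acct=F86: ✗
balance_sum = 3692 + 2197 = 5889

txns_sum=16911, ca_max=3639, balance_sum=5889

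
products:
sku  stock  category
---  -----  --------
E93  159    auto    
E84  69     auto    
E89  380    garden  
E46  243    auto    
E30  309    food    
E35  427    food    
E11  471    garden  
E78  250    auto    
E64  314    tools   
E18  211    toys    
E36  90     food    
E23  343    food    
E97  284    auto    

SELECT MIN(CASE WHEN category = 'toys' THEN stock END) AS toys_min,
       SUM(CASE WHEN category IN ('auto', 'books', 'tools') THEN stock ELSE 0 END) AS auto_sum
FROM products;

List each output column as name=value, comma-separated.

[toys_min: category = 'toys']
sku=E93: ✗
sku=E84: ✗
sku=E89: ✗
sku=E46: ✗
sku=E30: ✗
sku=E35: ✗
sku=E11: ✗
sku=E78: ✗
sku=E64: ✗
sku=E18: ✓ → 211
sku=E36: ✗
sku=E23: ✗
sku=E97: ✗
toys_min = MIN(211) = 211
—
[auto_sum: category IN ('auto', 'books', 'tools')]
sku=E93: ✓ → 159
sku=E84: ✓ → 69
sku=E89: ✗
sku=E46: ✓ → 243
sku=E30: ✗
sku=E35: ✗
sku=E11: ✗
sku=E78: ✓ → 250
sku=E64: ✓ → 314
sku=E18: ✗
sku=E36: ✗
sku=E23: ✗
sku=E97: ✓ → 284
auto_sum = 159 + 69 + 243 + 250 + 314 + 284 = 1319

toys_min=211, auto_sum=1319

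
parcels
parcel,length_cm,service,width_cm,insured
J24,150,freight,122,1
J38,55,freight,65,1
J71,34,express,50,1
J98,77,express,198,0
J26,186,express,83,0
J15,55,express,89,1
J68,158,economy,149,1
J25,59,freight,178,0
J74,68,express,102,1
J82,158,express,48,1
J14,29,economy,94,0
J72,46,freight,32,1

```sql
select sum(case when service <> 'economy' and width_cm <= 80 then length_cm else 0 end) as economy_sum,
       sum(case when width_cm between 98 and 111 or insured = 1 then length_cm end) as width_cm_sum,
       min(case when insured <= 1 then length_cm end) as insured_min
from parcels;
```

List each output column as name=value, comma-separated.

[economy_sum: service <> 'economy' and width_cm <= 80]
parcel=J24: ✗
parcel=J38: ✓ → 55
parcel=J71: ✓ → 34
parcel=J98: ✗
parcel=J26: ✗
parcel=J15: ✗
parcel=J68: ✗
parcel=J25: ✗
parcel=J74: ✗
parcel=J82: ✓ → 158
parcel=J14: ✗
parcel=J72: ✓ → 46
economy_sum = 55 + 34 + 158 + 46 = 293
—
[width_cm_sum: width_cm between 98 and 111 or insured = 1]
parcel=J24: ✓ → 150
parcel=J38: ✓ → 55
parcel=J71: ✓ → 34
parcel=J98: ✗
parcel=J26: ✗
parcel=J15: ✓ → 55
parcel=J68: ✓ → 158
parcel=J25: ✗
parcel=J74: ✓ → 68
parcel=J82: ✓ → 158
parcel=J14: ✗
parcel=J72: ✓ → 46
width_cm_sum = 150 + 55 + 34 + 55 + 158 + 68 + 158 + 46 = 724
—
[insured_min: insured <= 1]
parcel=J24: ✓ → 150
parcel=J38: ✓ → 55
parcel=J71: ✓ → 34
parcel=J98: ✓ → 77
parcel=J26: ✓ → 186
parcel=J15: ✓ → 55
parcel=J68: ✓ → 158
parcel=J25: ✓ → 59
parcel=J74: ✓ → 68
parcel=J82: ✓ → 158
parcel=J14: ✓ → 29
parcel=J72: ✓ → 46
insured_min = MIN(150, 55, 34, 77, 186, 55, 158, 59, 68, 158, 29, 46) = 29

economy_sum=293, width_cm_sum=724, insured_min=29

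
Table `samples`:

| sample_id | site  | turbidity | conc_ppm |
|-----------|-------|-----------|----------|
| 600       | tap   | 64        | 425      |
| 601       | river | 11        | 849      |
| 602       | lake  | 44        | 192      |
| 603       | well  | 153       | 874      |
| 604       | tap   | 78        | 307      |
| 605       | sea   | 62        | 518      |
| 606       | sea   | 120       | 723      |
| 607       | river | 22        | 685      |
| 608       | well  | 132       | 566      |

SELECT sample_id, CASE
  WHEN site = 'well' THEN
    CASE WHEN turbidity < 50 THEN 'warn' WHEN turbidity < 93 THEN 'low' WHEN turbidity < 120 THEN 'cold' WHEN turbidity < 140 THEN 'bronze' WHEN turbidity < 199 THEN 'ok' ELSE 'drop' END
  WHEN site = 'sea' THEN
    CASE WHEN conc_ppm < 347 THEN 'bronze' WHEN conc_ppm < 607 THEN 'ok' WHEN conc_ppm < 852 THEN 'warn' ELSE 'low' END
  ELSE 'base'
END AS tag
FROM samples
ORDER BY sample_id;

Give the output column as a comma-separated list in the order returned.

base, base, base, ok, base, ok, warn, base, bronze

sample_id=600: site='tap' → outer ELSE → base
sample_id=601: site='river' → outer ELSE → base
sample_id=602: site='lake' → outer ELSE → base
sample_id=603: site='well' → inner[turbidity < 199] → ok
sample_id=604: site='tap' → outer ELSE → base
sample_id=605: site='sea' → inner[conc_ppm < 607] → ok
sample_id=606: site='sea' → inner[conc_ppm < 852] → warn
sample_id=607: site='river' → outer ELSE → base
sample_id=608: site='well' → inner[turbidity < 140] → bronze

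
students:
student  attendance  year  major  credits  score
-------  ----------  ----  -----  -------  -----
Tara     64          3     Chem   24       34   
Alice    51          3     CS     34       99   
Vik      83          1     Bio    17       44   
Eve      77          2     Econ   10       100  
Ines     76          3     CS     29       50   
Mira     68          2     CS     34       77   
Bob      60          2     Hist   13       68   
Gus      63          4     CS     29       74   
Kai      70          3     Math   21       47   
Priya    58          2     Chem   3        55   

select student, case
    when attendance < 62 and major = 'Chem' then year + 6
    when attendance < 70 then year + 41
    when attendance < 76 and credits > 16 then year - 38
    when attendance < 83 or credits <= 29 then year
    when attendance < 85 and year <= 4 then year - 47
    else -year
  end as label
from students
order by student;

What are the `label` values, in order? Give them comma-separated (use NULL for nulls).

student=Alice: attendance < 70 → 44
student=Bob: attendance < 70 → 43
student=Eve: attendance < 83 or credits <= 29 → 2
student=Gus: attendance < 70 → 45
student=Ines: attendance < 83 or credits <= 29 → 3
student=Kai: attendance < 76 and credits > 16 → -35
student=Mira: attendance < 70 → 43
student=Priya: attendance < 62 and major = 'Chem' → 8
student=Tara: attendance < 70 → 44
student=Vik: attendance < 83 or credits <= 29 → 1

44, 43, 2, 45, 3, -35, 43, 8, 44, 1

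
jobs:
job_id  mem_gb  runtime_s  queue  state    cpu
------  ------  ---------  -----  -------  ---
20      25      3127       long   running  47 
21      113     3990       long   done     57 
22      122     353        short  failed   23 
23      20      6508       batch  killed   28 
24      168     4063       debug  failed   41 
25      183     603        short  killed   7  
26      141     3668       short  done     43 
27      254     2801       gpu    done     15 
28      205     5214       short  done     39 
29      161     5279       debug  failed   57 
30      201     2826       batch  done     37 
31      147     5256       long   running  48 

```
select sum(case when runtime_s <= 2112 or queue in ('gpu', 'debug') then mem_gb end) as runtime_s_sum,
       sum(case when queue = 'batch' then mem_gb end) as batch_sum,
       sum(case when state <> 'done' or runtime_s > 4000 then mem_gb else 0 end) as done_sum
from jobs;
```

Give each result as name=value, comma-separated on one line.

[runtime_s_sum: runtime_s <= 2112 or queue in ('gpu', 'debug')]
job_id=20: ✗
job_id=21: ✗
job_id=22: ✓ → 122
job_id=23: ✗
job_id=24: ✓ → 168
job_id=25: ✓ → 183
job_id=26: ✗
job_id=27: ✓ → 254
job_id=28: ✗
job_id=29: ✓ → 161
job_id=30: ✗
job_id=31: ✗
runtime_s_sum = 122 + 168 + 183 + 254 + 161 = 888
—
[batch_sum: queue = 'batch']
job_id=20: ✗
job_id=21: ✗
job_id=22: ✗
job_id=23: ✓ → 20
job_id=24: ✗
job_id=25: ✗
job_id=26: ✗
job_id=27: ✗
job_id=28: ✗
job_id=29: ✗
job_id=30: ✓ → 201
job_id=31: ✗
batch_sum = 20 + 201 = 221
—
[done_sum: state <> 'done' or runtime_s > 4000]
job_id=20: ✓ → 25
job_id=21: ✗
job_id=22: ✓ → 122
job_id=23: ✓ → 20
job_id=24: ✓ → 168
job_id=25: ✓ → 183
job_id=26: ✗
job_id=27: ✗
job_id=28: ✓ → 205
job_id=29: ✓ → 161
job_id=30: ✗
job_id=31: ✓ → 147
done_sum = 25 + 122 + 20 + 168 + 183 + 205 + 161 + 147 = 1031

runtime_s_sum=888, batch_sum=221, done_sum=1031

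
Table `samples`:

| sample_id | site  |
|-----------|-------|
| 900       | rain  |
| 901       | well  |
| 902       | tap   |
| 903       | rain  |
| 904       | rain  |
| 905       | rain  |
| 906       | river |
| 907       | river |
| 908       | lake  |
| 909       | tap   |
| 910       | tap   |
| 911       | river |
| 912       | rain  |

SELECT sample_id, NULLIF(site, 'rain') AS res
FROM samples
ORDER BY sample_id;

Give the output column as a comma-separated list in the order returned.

sample_id=900: site=rain vs rain: equal → NULL
sample_id=901: site=well vs rain: differ → well
sample_id=902: site=tap vs rain: differ → tap
sample_id=903: site=rain vs rain: equal → NULL
sample_id=904: site=rain vs rain: equal → NULL
sample_id=905: site=rain vs rain: equal → NULL
sample_id=906: site=river vs rain: differ → river
sample_id=907: site=river vs rain: differ → river
sample_id=908: site=lake vs rain: differ → lake
sample_id=909: site=tap vs rain: differ → tap
sample_id=910: site=tap vs rain: differ → tap
sample_id=911: site=river vs rain: differ → river
sample_id=912: site=rain vs rain: equal → NULL

NULL, well, tap, NULL, NULL, NULL, river, river, lake, tap, tap, river, NULL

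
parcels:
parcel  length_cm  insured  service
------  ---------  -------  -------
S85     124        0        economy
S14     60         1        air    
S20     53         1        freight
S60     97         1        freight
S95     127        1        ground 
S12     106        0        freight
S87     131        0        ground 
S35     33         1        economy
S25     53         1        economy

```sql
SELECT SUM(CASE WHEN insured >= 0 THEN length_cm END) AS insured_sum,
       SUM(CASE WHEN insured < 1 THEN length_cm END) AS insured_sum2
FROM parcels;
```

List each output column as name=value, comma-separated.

[insured_sum: insured >= 0]
parcel=S85: ✓ → 124
parcel=S14: ✓ → 60
parcel=S20: ✓ → 53
parcel=S60: ✓ → 97
parcel=S95: ✓ → 127
parcel=S12: ✓ → 106
parcel=S87: ✓ → 131
parcel=S35: ✓ → 33
parcel=S25: ✓ → 53
insured_sum = 124 + 60 + 53 + 97 + 127 + 106 + 131 + 33 + 53 = 784
—
[insured_sum2: insured < 1]
parcel=S85: ✓ → 124
parcel=S14: ✗
parcel=S20: ✗
parcel=S60: ✗
parcel=S95: ✗
parcel=S12: ✓ → 106
parcel=S87: ✓ → 131
parcel=S35: ✗
parcel=S25: ✗
insured_sum2 = 124 + 106 + 131 = 361

insured_sum=784, insured_sum2=361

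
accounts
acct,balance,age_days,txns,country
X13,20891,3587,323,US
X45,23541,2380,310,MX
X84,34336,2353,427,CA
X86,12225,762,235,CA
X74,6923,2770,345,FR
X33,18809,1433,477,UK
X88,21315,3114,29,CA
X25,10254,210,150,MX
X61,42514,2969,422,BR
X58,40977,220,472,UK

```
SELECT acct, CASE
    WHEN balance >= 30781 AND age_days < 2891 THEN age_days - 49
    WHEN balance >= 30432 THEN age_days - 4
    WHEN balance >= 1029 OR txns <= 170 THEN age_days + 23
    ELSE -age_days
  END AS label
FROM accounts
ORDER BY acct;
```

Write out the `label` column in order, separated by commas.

acct=X13: balance >= 1029 OR txns <= 170 → 3610
acct=X25: balance >= 1029 OR txns <= 170 → 233
acct=X33: balance >= 1029 OR txns <= 170 → 1456
acct=X45: balance >= 1029 OR txns <= 170 → 2403
acct=X58: balance >= 30781 AND age_days < 2891 → 171
acct=X61: balance >= 30432 → 2965
acct=X74: balance >= 1029 OR txns <= 170 → 2793
acct=X84: balance >= 30781 AND age_days < 2891 → 2304
acct=X86: balance >= 1029 OR txns <= 170 → 785
acct=X88: balance >= 1029 OR txns <= 170 → 3137

3610, 233, 1456, 2403, 171, 2965, 2793, 2304, 785, 3137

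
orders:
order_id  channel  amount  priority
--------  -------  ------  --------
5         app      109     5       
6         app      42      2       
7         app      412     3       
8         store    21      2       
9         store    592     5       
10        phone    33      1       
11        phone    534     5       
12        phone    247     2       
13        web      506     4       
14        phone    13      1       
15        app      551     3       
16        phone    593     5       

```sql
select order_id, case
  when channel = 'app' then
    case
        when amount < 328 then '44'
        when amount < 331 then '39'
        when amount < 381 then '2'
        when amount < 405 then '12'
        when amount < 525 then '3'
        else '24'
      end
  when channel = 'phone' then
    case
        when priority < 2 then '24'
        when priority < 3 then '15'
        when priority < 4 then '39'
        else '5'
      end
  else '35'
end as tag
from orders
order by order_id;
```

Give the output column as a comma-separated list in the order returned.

44, 44, 3, 35, 35, 24, 5, 15, 35, 24, 24, 5

order_id=5: channel='app' → inner[amount < 328] → 44
order_id=6: channel='app' → inner[amount < 328] → 44
order_id=7: channel='app' → inner[amount < 525] → 3
order_id=8: channel='store' → outer ELSE → 35
order_id=9: channel='store' → outer ELSE → 35
order_id=10: channel='phone' → inner[priority < 2] → 24
order_id=11: channel='phone' → inner[ELSE] → 5
order_id=12: channel='phone' → inner[priority < 3] → 15
order_id=13: channel='web' → outer ELSE → 35
order_id=14: channel='phone' → inner[priority < 2] → 24
order_id=15: channel='app' → inner[ELSE] → 24
order_id=16: channel='phone' → inner[ELSE] → 5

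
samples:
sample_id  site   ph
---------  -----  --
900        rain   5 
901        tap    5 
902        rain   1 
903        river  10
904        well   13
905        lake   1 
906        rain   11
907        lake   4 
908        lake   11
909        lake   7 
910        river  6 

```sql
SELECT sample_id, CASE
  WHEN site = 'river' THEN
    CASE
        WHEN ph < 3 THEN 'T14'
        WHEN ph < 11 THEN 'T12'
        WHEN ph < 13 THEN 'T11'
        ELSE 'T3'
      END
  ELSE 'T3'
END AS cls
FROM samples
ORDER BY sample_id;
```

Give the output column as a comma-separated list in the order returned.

sample_id=900: site='rain' → outer ELSE → T3
sample_id=901: site='tap' → outer ELSE → T3
sample_id=902: site='rain' → outer ELSE → T3
sample_id=903: site='river' → inner[ph < 11] → T12
sample_id=904: site='well' → outer ELSE → T3
sample_id=905: site='lake' → outer ELSE → T3
sample_id=906: site='rain' → outer ELSE → T3
sample_id=907: site='lake' → outer ELSE → T3
sample_id=908: site='lake' → outer ELSE → T3
sample_id=909: site='lake' → outer ELSE → T3
sample_id=910: site='river' → inner[ph < 11] → T12

T3, T3, T3, T12, T3, T3, T3, T3, T3, T3, T12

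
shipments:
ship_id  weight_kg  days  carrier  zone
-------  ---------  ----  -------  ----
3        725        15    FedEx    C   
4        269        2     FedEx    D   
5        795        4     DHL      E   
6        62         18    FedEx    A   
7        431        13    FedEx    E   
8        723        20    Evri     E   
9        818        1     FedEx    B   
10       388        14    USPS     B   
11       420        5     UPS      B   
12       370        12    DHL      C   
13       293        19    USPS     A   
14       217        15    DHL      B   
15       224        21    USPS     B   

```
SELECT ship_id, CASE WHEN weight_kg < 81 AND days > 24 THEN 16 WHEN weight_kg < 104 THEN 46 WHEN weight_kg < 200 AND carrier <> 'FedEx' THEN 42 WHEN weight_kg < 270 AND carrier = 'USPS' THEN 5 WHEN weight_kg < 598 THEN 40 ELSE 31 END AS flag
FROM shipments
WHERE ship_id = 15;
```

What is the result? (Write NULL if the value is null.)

ship_id = 15: weight_kg=224, days=21, carrier=USPS, zone=B.
weight_kg < 81 AND days > 24 → false
weight_kg < 104 → false
weight_kg < 200 AND carrier <> 'FedEx' → false
weight_kg < 270 AND carrier = 'USPS' → true → 5

5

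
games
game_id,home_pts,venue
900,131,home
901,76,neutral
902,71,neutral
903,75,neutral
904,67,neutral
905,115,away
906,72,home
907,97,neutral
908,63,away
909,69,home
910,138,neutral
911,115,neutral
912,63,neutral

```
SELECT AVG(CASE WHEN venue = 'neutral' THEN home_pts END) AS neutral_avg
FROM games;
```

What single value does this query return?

87.75

game_id=900: ✗
game_id=901: ✓ → 76
game_id=902: ✓ → 71
game_id=903: ✓ → 75
game_id=904: ✓ → 67
game_id=905: ✗
game_id=906: ✗
game_id=907: ✓ → 97
game_id=908: ✗
game_id=909: ✗
game_id=910: ✓ → 138
game_id=911: ✓ → 115
game_id=912: ✓ → 63
neutral_avg = (76 + 71 + 75 + 67 + 97 + 138 + 115 + 63) / 8 = 87.75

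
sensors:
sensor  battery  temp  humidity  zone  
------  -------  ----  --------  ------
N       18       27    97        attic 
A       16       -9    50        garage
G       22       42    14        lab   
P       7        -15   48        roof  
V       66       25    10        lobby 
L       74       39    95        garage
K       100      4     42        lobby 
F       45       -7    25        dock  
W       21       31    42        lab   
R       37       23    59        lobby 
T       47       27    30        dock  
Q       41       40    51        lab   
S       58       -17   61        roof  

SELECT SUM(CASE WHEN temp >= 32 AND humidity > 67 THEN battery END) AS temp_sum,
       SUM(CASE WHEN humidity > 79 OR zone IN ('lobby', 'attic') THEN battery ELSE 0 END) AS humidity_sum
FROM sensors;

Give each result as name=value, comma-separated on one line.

temp_sum=74, humidity_sum=295

[temp_sum: temp >= 32 AND humidity > 67]
sensor=N: ✗
sensor=A: ✗
sensor=G: ✗
sensor=P: ✗
sensor=V: ✗
sensor=L: ✓ → 74
sensor=K: ✗
sensor=F: ✗
sensor=W: ✗
sensor=R: ✗
sensor=T: ✗
sensor=Q: ✗
sensor=S: ✗
temp_sum = 74
—
[humidity_sum: humidity > 79 OR zone IN ('lobby', 'attic')]
sensor=N: ✓ → 18
sensor=A: ✗
sensor=G: ✗
sensor=P: ✗
sensor=V: ✓ → 66
sensor=L: ✓ → 74
sensor=K: ✓ → 100
sensor=F: ✗
sensor=W: ✗
sensor=R: ✓ → 37
sensor=T: ✗
sensor=Q: ✗
sensor=S: ✗
humidity_sum = 18 + 66 + 74 + 100 + 37 = 295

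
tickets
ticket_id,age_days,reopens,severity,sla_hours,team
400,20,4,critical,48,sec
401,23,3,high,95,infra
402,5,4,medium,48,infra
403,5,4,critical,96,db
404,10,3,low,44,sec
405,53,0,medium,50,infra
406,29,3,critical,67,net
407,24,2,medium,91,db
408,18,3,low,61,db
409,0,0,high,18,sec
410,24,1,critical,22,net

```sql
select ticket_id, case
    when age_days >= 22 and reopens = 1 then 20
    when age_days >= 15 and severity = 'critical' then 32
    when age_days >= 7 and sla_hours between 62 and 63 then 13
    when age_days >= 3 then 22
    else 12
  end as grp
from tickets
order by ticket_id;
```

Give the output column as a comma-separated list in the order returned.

ticket_id=400: age_days >= 15 and severity = 'critical' → 32
ticket_id=401: age_days >= 3 → 22
ticket_id=402: age_days >= 3 → 22
ticket_id=403: age_days >= 3 → 22
ticket_id=404: age_days >= 3 → 22
ticket_id=405: age_days >= 3 → 22
ticket_id=406: age_days >= 15 and severity = 'critical' → 32
ticket_id=407: age_days >= 3 → 22
ticket_id=408: age_days >= 3 → 22
ticket_id=409: ELSE → 12
ticket_id=410: age_days >= 22 and reopens = 1 → 20

32, 22, 22, 22, 22, 22, 32, 22, 22, 12, 20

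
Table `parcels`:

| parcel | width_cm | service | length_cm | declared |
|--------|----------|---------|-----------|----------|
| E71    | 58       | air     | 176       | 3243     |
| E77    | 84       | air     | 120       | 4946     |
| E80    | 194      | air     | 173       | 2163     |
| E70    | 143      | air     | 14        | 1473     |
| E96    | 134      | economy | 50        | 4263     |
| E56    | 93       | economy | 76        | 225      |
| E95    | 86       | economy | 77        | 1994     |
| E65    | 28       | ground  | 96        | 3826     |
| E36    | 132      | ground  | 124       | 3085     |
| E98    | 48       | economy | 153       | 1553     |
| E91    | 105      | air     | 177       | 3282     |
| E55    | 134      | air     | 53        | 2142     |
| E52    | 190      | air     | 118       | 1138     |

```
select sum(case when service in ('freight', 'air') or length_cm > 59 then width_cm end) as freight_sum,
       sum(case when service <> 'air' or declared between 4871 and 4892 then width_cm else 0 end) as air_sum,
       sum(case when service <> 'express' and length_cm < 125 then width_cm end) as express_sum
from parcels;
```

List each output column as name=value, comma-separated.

freight_sum=1295, air_sum=521, express_sum=1024

[freight_sum: service in ('freight', 'air') or length_cm > 59]
parcel=E71: ✓ → 58
parcel=E77: ✓ → 84
parcel=E80: ✓ → 194
parcel=E70: ✓ → 143
parcel=E96: ✗
parcel=E56: ✓ → 93
parcel=E95: ✓ → 86
parcel=E65: ✓ → 28
parcel=E36: ✓ → 132
parcel=E98: ✓ → 48
parcel=E91: ✓ → 105
parcel=E55: ✓ → 134
parcel=E52: ✓ → 190
freight_sum = 58 + 84 + 194 + 143 + 93 + 86 + 28 + 132 + 48 + 105 + 134 + 190 = 1295
—
[air_sum: service <> 'air' or declared between 4871 and 4892]
parcel=E71: ✗
parcel=E77: ✗
parcel=E80: ✗
parcel=E70: ✗
parcel=E96: ✓ → 134
parcel=E56: ✓ → 93
parcel=E95: ✓ → 86
parcel=E65: ✓ → 28
parcel=E36: ✓ → 132
parcel=E98: ✓ → 48
parcel=E91: ✗
parcel=E55: ✗
parcel=E52: ✗
air_sum = 134 + 93 + 86 + 28 + 132 + 48 = 521
—
[express_sum: service <> 'express' and length_cm < 125]
parcel=E71: ✗
parcel=E77: ✓ → 84
parcel=E80: ✗
parcel=E70: ✓ → 143
parcel=E96: ✓ → 134
parcel=E56: ✓ → 93
parcel=E95: ✓ → 86
parcel=E65: ✓ → 28
parcel=E36: ✓ → 132
parcel=E98: ✗
parcel=E91: ✗
parcel=E55: ✓ → 134
parcel=E52: ✓ → 190
express_sum = 84 + 143 + 134 + 93 + 86 + 28 + 132 + 134 + 190 = 1024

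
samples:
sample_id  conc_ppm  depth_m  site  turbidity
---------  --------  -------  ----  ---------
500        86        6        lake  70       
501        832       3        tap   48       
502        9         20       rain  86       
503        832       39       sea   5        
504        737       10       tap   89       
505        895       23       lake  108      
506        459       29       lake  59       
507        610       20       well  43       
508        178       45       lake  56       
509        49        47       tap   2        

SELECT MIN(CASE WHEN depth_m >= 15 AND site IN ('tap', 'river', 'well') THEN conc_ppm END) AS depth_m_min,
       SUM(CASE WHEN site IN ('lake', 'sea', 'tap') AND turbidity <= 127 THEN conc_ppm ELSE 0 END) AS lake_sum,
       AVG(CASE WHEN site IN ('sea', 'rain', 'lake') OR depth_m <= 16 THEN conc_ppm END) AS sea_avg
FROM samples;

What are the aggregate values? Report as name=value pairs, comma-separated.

[depth_m_min: depth_m >= 15 AND site IN ('tap', 'river', 'well')]
sample_id=500: ✗
sample_id=501: ✗
sample_id=502: ✗
sample_id=503: ✗
sample_id=504: ✗
sample_id=505: ✗
sample_id=506: ✗
sample_id=507: ✓ → 610
sample_id=508: ✗
sample_id=509: ✓ → 49
depth_m_min = MIN(610, 49) = 49
—
[lake_sum: site IN ('lake', 'sea', 'tap') AND turbidity <= 127]
sample_id=500: ✓ → 86
sample_id=501: ✓ → 832
sample_id=502: ✗
sample_id=503: ✓ → 832
sample_id=504: ✓ → 737
sample_id=505: ✓ → 895
sample_id=506: ✓ → 459
sample_id=507: ✗
sample_id=508: ✓ → 178
sample_id=509: ✓ → 49
lake_sum = 86 + 832 + 832 + 737 + 895 + 459 + 178 + 49 = 4068
—
[sea_avg: site IN ('sea', 'rain', 'lake') OR depth_m <= 16]
sample_id=500: ✓ → 86
sample_id=501: ✓ → 832
sample_id=502: ✓ → 9
sample_id=503: ✓ → 832
sample_id=504: ✓ → 737
sample_id=505: ✓ → 895
sample_id=506: ✓ → 459
sample_id=507: ✗
sample_id=508: ✓ → 178
sample_id=509: ✗
sea_avg = (86 + 832 + 9 + 832 + 737 + 895 + 459 + 178) / 8 = 503.5

depth_m_min=49, lake_sum=4068, sea_avg=503.5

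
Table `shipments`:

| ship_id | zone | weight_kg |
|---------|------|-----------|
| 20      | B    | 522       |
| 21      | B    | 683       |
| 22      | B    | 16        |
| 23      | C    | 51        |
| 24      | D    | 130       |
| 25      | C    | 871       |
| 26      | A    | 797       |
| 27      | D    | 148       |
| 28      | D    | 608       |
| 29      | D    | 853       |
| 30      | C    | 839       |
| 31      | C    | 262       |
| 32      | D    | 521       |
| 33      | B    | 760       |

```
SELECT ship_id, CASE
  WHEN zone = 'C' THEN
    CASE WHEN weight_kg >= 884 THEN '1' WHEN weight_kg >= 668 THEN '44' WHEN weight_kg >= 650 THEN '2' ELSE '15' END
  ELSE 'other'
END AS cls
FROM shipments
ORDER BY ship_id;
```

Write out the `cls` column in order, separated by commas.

other, other, other, 15, other, 44, other, other, other, other, 44, 15, other, other

ship_id=20: zone='B' → outer ELSE → other
ship_id=21: zone='B' → outer ELSE → other
ship_id=22: zone='B' → outer ELSE → other
ship_id=23: zone='C' → inner[ELSE] → 15
ship_id=24: zone='D' → outer ELSE → other
ship_id=25: zone='C' → inner[weight_kg >= 668] → 44
ship_id=26: zone='A' → outer ELSE → other
ship_id=27: zone='D' → outer ELSE → other
ship_id=28: zone='D' → outer ELSE → other
ship_id=29: zone='D' → outer ELSE → other
ship_id=30: zone='C' → inner[weight_kg >= 668] → 44
ship_id=31: zone='C' → inner[ELSE] → 15
ship_id=32: zone='D' → outer ELSE → other
ship_id=33: zone='B' → outer ELSE → other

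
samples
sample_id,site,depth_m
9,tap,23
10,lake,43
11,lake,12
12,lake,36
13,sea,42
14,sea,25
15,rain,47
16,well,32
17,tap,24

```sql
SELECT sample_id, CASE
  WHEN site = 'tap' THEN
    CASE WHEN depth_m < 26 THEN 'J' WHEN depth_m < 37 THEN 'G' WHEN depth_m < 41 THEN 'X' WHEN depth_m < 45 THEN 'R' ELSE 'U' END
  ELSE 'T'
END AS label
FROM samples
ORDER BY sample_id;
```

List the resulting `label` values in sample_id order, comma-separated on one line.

sample_id=9: site='tap' → inner[depth_m < 26] → J
sample_id=10: site='lake' → outer ELSE → T
sample_id=11: site='lake' → outer ELSE → T
sample_id=12: site='lake' → outer ELSE → T
sample_id=13: site='sea' → outer ELSE → T
sample_id=14: site='sea' → outer ELSE → T
sample_id=15: site='rain' → outer ELSE → T
sample_id=16: site='well' → outer ELSE → T
sample_id=17: site='tap' → inner[depth_m < 26] → J

J, T, T, T, T, T, T, T, J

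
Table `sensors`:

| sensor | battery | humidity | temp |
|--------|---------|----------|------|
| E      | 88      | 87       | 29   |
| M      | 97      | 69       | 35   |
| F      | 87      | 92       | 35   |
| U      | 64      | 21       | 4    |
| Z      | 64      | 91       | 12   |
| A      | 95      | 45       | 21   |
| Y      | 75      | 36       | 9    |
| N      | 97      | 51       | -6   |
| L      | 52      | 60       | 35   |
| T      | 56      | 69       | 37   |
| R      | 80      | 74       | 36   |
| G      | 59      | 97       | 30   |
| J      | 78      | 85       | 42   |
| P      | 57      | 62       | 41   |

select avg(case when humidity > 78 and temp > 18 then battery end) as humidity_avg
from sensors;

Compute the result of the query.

sensor=E: ✓ → 88
sensor=M: ✗
sensor=F: ✓ → 87
sensor=U: ✗
sensor=Z: ✗
sensor=A: ✗
sensor=Y: ✗
sensor=N: ✗
sensor=L: ✗
sensor=T: ✗
sensor=R: ✗
sensor=G: ✓ → 59
sensor=J: ✓ → 78
sensor=P: ✗
humidity_avg = (88 + 87 + 59 + 78) / 4 = 78

78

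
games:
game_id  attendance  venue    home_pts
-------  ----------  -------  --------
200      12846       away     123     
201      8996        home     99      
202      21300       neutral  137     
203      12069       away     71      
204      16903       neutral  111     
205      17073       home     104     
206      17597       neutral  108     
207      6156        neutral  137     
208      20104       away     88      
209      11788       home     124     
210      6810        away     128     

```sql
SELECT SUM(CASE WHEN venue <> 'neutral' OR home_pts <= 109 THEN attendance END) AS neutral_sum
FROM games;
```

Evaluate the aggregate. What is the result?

107283

game_id=200: ✓ → 12846
game_id=201: ✓ → 8996
game_id=202: ✗
game_id=203: ✓ → 12069
game_id=204: ✗
game_id=205: ✓ → 17073
game_id=206: ✓ → 17597
game_id=207: ✗
game_id=208: ✓ → 20104
game_id=209: ✓ → 11788
game_id=210: ✓ → 6810
neutral_sum = 12846 + 8996 + 12069 + 17073 + 17597 + 20104 + 11788 + 6810 = 107283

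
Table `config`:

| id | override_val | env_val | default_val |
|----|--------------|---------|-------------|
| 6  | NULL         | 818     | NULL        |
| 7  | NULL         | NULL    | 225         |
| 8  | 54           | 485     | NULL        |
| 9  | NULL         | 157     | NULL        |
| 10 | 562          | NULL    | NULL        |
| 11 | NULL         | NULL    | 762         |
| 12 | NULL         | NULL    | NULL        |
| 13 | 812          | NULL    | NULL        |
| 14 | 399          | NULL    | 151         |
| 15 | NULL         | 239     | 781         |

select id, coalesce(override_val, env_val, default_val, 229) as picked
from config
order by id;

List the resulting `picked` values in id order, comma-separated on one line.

818, 225, 54, 157, 562, 762, 229, 812, 399, 239

id=6: override_val=NULL, env_val=818 → 818
id=7: override_val=NULL, env_val=NULL, default_val=225 → 225
id=8: override_val=54 → 54
id=9: override_val=NULL, env_val=157 → 157
id=10: override_val=562 → 562
id=11: override_val=NULL, env_val=NULL, default_val=762 → 762
id=12: override_val=NULL, env_val=NULL, default_val=NULL, → literal 229 → 229
id=13: override_val=812 → 812
id=14: override_val=399 → 399
id=15: override_val=NULL, env_val=239 → 239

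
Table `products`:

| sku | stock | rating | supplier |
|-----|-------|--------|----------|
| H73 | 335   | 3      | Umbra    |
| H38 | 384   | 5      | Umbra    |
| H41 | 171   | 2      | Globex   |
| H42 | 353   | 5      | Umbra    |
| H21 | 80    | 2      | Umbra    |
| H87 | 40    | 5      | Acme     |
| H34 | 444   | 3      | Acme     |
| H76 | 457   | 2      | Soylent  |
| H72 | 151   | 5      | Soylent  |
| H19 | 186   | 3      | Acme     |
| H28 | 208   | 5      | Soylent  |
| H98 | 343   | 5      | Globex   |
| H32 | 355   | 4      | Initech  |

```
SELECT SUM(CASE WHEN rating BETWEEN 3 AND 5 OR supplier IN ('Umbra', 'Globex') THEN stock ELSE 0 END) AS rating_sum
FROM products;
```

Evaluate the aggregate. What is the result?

sku=H73: ✓ → 335
sku=H38: ✓ → 384
sku=H41: ✓ → 171
sku=H42: ✓ → 353
sku=H21: ✓ → 80
sku=H87: ✓ → 40
sku=H34: ✓ → 444
sku=H76: ✗
sku=H72: ✓ → 151
sku=H19: ✓ → 186
sku=H28: ✓ → 208
sku=H98: ✓ → 343
sku=H32: ✓ → 355
rating_sum = 335 + 384 + 171 + 353 + 80 + 40 + 444 + 151 + 186 + 208 + 343 + 355 = 3050

3050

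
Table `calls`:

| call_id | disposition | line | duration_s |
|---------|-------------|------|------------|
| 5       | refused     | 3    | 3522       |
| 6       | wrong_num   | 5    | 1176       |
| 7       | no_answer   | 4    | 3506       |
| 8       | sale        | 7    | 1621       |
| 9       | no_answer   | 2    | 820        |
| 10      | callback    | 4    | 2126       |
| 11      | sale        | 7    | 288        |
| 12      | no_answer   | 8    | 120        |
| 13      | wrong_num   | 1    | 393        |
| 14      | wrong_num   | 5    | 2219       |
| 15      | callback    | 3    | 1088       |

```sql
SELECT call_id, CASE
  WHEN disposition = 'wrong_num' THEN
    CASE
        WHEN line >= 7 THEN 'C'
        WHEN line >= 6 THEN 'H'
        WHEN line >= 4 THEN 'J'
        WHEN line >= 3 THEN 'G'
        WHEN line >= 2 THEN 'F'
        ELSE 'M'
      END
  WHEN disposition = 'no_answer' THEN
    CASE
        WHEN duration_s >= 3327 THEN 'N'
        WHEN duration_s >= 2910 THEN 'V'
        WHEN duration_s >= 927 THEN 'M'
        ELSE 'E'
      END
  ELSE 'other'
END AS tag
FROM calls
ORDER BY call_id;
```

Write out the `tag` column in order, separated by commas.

other, J, N, other, E, other, other, E, M, J, other

call_id=5: disposition='refused' → outer ELSE → other
call_id=6: disposition='wrong_num' → inner[line >= 4] → J
call_id=7: disposition='no_answer' → inner[duration_s >= 3327] → N
call_id=8: disposition='sale' → outer ELSE → other
call_id=9: disposition='no_answer' → inner[ELSE] → E
call_id=10: disposition='callback' → outer ELSE → other
call_id=11: disposition='sale' → outer ELSE → other
call_id=12: disposition='no_answer' → inner[ELSE] → E
call_id=13: disposition='wrong_num' → inner[ELSE] → M
call_id=14: disposition='wrong_num' → inner[line >= 4] → J
call_id=15: disposition='callback' → outer ELSE → other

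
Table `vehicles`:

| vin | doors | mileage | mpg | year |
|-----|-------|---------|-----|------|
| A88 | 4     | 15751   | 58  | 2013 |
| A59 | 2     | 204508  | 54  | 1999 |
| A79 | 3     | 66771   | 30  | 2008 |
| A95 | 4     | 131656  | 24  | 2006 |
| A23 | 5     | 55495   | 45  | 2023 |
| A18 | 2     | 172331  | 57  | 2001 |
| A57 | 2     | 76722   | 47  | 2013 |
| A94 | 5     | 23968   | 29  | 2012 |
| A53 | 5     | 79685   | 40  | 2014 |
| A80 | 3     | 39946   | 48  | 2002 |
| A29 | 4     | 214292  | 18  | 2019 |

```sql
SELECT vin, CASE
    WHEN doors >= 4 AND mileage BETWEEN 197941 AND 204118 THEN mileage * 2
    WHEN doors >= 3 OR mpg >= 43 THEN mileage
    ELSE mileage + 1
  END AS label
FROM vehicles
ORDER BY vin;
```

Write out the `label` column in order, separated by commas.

vin=A18: doors >= 3 OR mpg >= 43 → 172331
vin=A23: doors >= 3 OR mpg >= 43 → 55495
vin=A29: doors >= 3 OR mpg >= 43 → 214292
vin=A53: doors >= 3 OR mpg >= 43 → 79685
vin=A57: doors >= 3 OR mpg >= 43 → 76722
vin=A59: doors >= 3 OR mpg >= 43 → 204508
vin=A79: doors >= 3 OR mpg >= 43 → 66771
vin=A80: doors >= 3 OR mpg >= 43 → 39946
vin=A88: doors >= 3 OR mpg >= 43 → 15751
vin=A94: doors >= 3 OR mpg >= 43 → 23968
vin=A95: doors >= 3 OR mpg >= 43 → 131656

172331, 55495, 214292, 79685, 76722, 204508, 66771, 39946, 15751, 23968, 131656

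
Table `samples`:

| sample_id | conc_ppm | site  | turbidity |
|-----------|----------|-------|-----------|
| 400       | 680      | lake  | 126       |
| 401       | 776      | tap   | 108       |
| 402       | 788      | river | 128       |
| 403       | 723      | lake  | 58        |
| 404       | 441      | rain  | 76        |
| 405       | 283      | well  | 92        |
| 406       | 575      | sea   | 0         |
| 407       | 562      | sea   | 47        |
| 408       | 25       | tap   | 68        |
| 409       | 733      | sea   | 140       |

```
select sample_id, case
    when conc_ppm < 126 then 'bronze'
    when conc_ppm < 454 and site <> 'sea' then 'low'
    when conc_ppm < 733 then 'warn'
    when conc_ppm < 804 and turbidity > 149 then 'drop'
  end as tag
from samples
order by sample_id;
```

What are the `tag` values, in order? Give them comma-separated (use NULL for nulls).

sample_id=400: conc_ppm < 733 → warn
sample_id=401: (no match → NULL) → NULL
sample_id=402: (no match → NULL) → NULL
sample_id=403: conc_ppm < 733 → warn
sample_id=404: conc_ppm < 454 and site <> 'sea' → low
sample_id=405: conc_ppm < 454 and site <> 'sea' → low
sample_id=406: conc_ppm < 733 → warn
sample_id=407: conc_ppm < 733 → warn
sample_id=408: conc_ppm < 126 → bronze
sample_id=409: (no match → NULL) → NULL

warn, NULL, NULL, warn, low, low, warn, warn, bronze, NULL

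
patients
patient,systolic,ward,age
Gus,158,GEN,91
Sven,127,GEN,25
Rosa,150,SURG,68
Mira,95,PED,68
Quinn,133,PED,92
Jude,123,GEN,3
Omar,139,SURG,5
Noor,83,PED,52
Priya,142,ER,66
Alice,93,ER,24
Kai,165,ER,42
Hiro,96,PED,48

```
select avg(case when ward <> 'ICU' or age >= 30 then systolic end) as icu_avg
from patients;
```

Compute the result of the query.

125.3333333333

patient=Gus: ✓ → 158
patient=Sven: ✓ → 127
patient=Rosa: ✓ → 150
patient=Mira: ✓ → 95
patient=Quinn: ✓ → 133
patient=Jude: ✓ → 123
patient=Omar: ✓ → 139
patient=Noor: ✓ → 83
patient=Priya: ✓ → 142
patient=Alice: ✓ → 93
patient=Kai: ✓ → 165
patient=Hiro: ✓ → 96
icu_avg = (158 + 127 + 150 + 95 + 133 + 123 + 139 + 83 + 142 + 93 + 165 + 96) / 12 = 125.3333333333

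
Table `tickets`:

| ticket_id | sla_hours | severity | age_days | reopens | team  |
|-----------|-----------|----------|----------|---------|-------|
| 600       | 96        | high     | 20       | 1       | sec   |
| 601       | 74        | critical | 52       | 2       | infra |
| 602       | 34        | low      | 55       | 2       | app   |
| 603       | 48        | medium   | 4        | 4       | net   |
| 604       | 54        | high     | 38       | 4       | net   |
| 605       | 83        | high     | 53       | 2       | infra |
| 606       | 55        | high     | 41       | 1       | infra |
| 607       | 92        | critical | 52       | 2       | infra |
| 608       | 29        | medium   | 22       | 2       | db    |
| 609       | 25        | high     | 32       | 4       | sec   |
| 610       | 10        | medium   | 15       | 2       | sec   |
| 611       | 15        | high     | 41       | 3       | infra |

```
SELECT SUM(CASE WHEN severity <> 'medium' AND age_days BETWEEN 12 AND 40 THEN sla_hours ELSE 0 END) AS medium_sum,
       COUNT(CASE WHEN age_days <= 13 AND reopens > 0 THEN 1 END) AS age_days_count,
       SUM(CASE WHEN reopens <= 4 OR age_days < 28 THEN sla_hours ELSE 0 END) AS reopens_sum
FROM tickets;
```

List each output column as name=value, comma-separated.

medium_sum=175, age_days_count=1, reopens_sum=615

[medium_sum: severity <> 'medium' AND age_days BETWEEN 12 AND 40]
ticket_id=600: ✓ → 96
ticket_id=601: ✗
ticket_id=602: ✗
ticket_id=603: ✗
ticket_id=604: ✓ → 54
ticket_id=605: ✗
ticket_id=606: ✗
ticket_id=607: ✗
ticket_id=608: ✗
ticket_id=609: ✓ → 25
ticket_id=610: ✗
ticket_id=611: ✗
medium_sum = 96 + 54 + 25 = 175
—
[age_days_count: age_days <= 13 AND reopens > 0]
ticket_id=600: ✗
ticket_id=601: ✗
ticket_id=602: ✗
ticket_id=603: ✓ → 1
ticket_id=604: ✗
ticket_id=605: ✗
ticket_id=606: ✗
ticket_id=607: ✗
ticket_id=608: ✗
ticket_id=609: ✗
ticket_id=610: ✗
ticket_id=611: ✗
age_days_count = COUNT(1) = 1
—
[reopens_sum: reopens <= 4 OR age_days < 28]
ticket_id=600: ✓ → 96
ticket_id=601: ✓ → 74
ticket_id=602: ✓ → 34
ticket_id=603: ✓ → 48
ticket_id=604: ✓ → 54
ticket_id=605: ✓ → 83
ticket_id=606: ✓ → 55
ticket_id=607: ✓ → 92
ticket_id=608: ✓ → 29
ticket_id=609: ✓ → 25
ticket_id=610: ✓ → 10
ticket_id=611: ✓ → 15
reopens_sum = 96 + 74 + 34 + 48 + 54 + 83 + 55 + 92 + 29 + 25 + 10 + 15 = 615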